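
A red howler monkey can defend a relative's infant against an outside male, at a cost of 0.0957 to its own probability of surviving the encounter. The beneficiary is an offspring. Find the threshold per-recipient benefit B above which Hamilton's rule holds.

0.1914

r to an offspring = 1/2 (one parent–offspring link: r = (1/2)^1 = 1/2).
Hamilton's rule with n recipients of equal r: n·r·B > C, so B > C/(n·r) = 0.0957/(1·0.5) = 0.1914.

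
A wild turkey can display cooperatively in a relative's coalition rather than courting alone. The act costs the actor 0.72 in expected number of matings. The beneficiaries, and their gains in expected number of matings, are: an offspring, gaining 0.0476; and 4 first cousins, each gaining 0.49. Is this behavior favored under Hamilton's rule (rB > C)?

No

Hamilton's rule: the trait is favored when the sum of r·B over every recipient exceeds the actor's cost C.
r to an offspring = 0.5 (one parent–offspring link: r = (1/2)^1 = 1/2).
r to a first cousin = 1/8 (first cousins share one grandparent pair — two paths of length 4: r = 2·(1/2)^4 = 1/8).
Summing one r·B term per recipient: 1·0.5·0.0476 + 4·0.125·0.49 = 0.2688.
0.2688 < 0.72: the indirect benefit is less than the cost.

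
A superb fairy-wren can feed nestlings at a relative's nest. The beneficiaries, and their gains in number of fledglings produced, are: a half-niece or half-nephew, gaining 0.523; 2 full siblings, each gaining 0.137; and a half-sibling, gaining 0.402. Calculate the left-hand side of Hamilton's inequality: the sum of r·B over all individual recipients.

0.302875

r to a half-niece or half-nephew = 1/8 (half-aunt/uncle↔niece/nephew: one path of length 3: r = (1/2)^3 = 1/8).
r to a full sibling = 0.5 (full sibs share both parents — two paths of length 2: r = 2·(1/2)^2 = 1/2).
r to a half-sibling = 0.25 (half-sibs share one parent — one path of length 2: r = (1/2)^2 = 1/4).
Summing one r·B term per recipient: 1·0.125·0.523 + 2·0.5·0.137 + 1·0.25·0.402 = 0.302875.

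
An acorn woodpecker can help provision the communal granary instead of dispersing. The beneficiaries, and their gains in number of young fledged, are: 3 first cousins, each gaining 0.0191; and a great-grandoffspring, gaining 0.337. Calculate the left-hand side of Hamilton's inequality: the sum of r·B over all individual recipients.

r to a first cousin = 0.125 (first cousins share one grandparent pair — two paths of length 4: r = 2·(1/2)^4 = 1/8).
r to a great-grandoffspring = 1/8 (three parent–offspring links: r = (1/2)^3 = 1/8).
Summing one r·B term per recipient: 3·0.125·0.0191 + 1·0.125·0.337 = 0.0492875.

0.0492875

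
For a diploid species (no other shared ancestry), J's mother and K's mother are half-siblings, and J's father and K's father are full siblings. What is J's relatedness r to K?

Relatedness sums over independent paths through distinct common ancestors.
J and K are related in two ways: half first cousins through their mothers (r = 1/16) and first cousins through their fathers (r = 1/8).
r = 1/16 + 1/8 = 0.1875.

0.1875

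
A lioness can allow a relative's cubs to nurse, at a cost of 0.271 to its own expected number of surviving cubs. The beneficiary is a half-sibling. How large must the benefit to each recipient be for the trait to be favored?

1.084

r to a half-sibling = 1/4 (half-sibs share one parent — one path of length 2: r = (1/2)^2 = 1/4).
Hamilton's rule with n recipients of equal r: n·r·B > C, so B > C/(n·r) = 0.271/(1·0.25) = 1.084.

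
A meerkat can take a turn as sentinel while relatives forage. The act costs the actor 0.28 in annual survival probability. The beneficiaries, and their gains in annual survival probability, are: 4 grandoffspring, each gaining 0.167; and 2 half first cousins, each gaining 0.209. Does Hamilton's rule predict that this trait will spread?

Hamilton's rule: the trait is favored when the sum of r·B over every recipient exceeds the actor's cost C.
r to a grandoffspring = 1/4 (two parent–offspring links: r = (1/2)^2 = 1/4).
r to a half first cousin = 0.0625 (half first cousins share one grandparent — one path of length 4: r = (1/2)^4 = 1/16).
Summing one r·B term per recipient: 4·0.25·0.167 + 2·0.0625·0.209 = 0.193125.
0.193125 < 0.28: the indirect benefit is less than the cost.

No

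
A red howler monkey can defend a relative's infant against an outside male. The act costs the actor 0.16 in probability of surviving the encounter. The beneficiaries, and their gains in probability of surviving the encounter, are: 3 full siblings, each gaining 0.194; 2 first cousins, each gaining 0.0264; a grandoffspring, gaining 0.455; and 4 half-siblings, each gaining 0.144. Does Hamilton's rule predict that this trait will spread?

Hamilton's rule: the trait is favored when the sum of r·B over every recipient exceeds the actor's cost C.
r to a full sibling = 1/2 (full sibs share both parents — two paths of length 2: r = 2·(1/2)^2 = 1/2).
r to a first cousin = 1/8 (first cousins share one grandparent pair — two paths of length 4: r = 2·(1/2)^4 = 1/8).
r to a grandoffspring = 0.25 (two parent–offspring links: r = (1/2)^2 = 1/4).
r to a half-sibling = 1/4 (half-sibs share one parent — one path of length 2: r = (1/2)^2 = 1/4).
Summing one r·B term per recipient: 3·0.5·0.194 + 2·0.125·0.0264 + 1·0.25·0.455 + 4·0.25·0.144 = 0.55535.
0.55535 > 0.16: the indirect benefit exceeds the cost.

Yes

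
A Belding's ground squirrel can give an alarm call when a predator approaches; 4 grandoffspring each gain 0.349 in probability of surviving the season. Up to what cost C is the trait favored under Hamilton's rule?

r to a grandoffspring = 0.25 (two parent–offspring links: r = (1/2)^2 = 1/4).
Hamilton's rule: n·r·B > C, so the trait is favored while C < n·r·B = 4·0.25·0.349 = 0.349.

0.349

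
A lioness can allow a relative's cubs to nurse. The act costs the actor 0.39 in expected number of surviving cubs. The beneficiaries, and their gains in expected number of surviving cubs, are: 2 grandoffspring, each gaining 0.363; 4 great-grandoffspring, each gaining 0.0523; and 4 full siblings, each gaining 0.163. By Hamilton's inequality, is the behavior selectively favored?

Hamilton's rule: the trait is favored when the sum of r·B over every recipient exceeds the actor's cost C.
r to a grandoffspring = 1/4 (two parent–offspring links: r = (1/2)^2 = 1/4).
r to a great-grandoffspring = 1/8 (three parent–offspring links: r = (1/2)^3 = 1/8).
r to a full sibling = 0.5 (full sibs share both parents — two paths of length 2: r = 2·(1/2)^2 = 1/2).
Summing one r·B term per recipient: 2·0.25·0.363 + 4·0.125·0.0523 + 4·0.5·0.163 = 0.53365.
0.53365 > 0.39: the indirect benefit exceeds the cost.

Yes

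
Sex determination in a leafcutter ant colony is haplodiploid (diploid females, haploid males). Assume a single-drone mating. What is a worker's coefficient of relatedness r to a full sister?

Haplodiploid full sisters inherit their father's entire haploid genome identically (contributing 1/2) and on average half of their mother's contribution (1/2 · 1/2 = 1/4); r = 1/2 + 1/4 = 3/4.

0.75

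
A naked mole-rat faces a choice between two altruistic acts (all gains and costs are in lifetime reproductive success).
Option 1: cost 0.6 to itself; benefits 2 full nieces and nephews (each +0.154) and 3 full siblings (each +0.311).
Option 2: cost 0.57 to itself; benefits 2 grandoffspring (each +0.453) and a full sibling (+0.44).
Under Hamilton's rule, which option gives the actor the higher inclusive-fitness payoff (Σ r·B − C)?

Option 1: r to a full niece or nephew = 0.25.
Option 1: r to a full sibling = 0.5.
Option 1: Σ r·B − C = (2·0.25·0.154 + 3·0.5·0.311) − 0.6 = -0.0565.
Option 2: r to a grandoffspring = 0.25.
Option 2: r to a full sibling = 0.5.
Option 2: Σ r·B − C = (2·0.25·0.453 + 1·0.5·0.44) − 0.57 = -0.1235.
Option 1 has the higher net inclusive-fitness payoff.

Option 1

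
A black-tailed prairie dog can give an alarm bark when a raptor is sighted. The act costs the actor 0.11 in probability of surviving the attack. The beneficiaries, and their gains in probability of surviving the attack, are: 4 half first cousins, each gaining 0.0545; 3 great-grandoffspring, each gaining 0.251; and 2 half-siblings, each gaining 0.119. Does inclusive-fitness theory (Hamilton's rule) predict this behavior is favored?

Yes

Hamilton's rule: the trait is favored when the sum of r·B over every recipient exceeds the actor's cost C.
r to a half first cousin = 1/16 (half first cousins share one grandparent — one path of length 4: r = (1/2)^4 = 1/16).
r to a great-grandoffspring = 0.125 (three parent–offspring links: r = (1/2)^3 = 1/8).
r to a half-sibling = 0.25 (half-sibs share one parent — one path of length 2: r = (1/2)^2 = 1/4).
Summing one r·B term per recipient: 4·0.0625·0.0545 + 3·0.125·0.251 + 2·0.25·0.119 = 0.16725.
0.16725 > 0.11: the indirect benefit exceeds the cost.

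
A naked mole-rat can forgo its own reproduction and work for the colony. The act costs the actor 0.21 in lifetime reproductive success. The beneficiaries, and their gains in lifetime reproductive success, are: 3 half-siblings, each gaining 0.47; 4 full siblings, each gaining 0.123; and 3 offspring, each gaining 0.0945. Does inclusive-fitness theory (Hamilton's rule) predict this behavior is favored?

Yes

Hamilton's rule: the trait is favored when the sum of r·B over every recipient exceeds the actor's cost C.
r to a half-sibling = 1/4 (half-sibs share one parent — one path of length 2: r = (1/2)^2 = 1/4).
r to a full sibling = 0.5 (full sibs share both parents — two paths of length 2: r = 2·(1/2)^2 = 1/2).
r to an offspring = 1/2 (one parent–offspring link: r = (1/2)^1 = 1/2).
Summing one r·B term per recipient: 3·0.25·0.47 + 4·0.5·0.123 + 3·0.5·0.0945 = 0.74025.
0.74025 > 0.21: the indirect benefit exceeds the cost.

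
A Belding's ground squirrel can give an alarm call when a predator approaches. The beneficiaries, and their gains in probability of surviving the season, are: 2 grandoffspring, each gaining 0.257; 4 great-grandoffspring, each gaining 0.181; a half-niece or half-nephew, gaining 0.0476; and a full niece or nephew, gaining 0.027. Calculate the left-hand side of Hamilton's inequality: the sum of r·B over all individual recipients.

0.2317

r to a grandoffspring = 1/4 (two parent–offspring links: r = (1/2)^2 = 1/4).
r to a great-grandoffspring = 1/8 (three parent–offspring links: r = (1/2)^3 = 1/8).
r to a half-niece or half-nephew = 1/8 (half-aunt/uncle↔niece/nephew: one path of length 3: r = (1/2)^3 = 1/8).
r to a full niece or nephew = 1/4 (full aunt/uncle↔niece/nephew: two paths of length 3 through the shared grandparent pair: r = 2·(1/2)^3 = 1/4).
Summing one r·B term per recipient: 2·0.25·0.257 + 4·0.125·0.181 + 1·0.125·0.0476 + 1·0.25·0.027 = 0.2317.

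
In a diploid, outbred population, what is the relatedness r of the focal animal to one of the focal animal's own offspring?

0.5

Each parent–offspring link contributes a factor of 1/2, and independent paths through distinct common ancestors add.
One parent–offspring link: r = (1/2)^1 = 1/2.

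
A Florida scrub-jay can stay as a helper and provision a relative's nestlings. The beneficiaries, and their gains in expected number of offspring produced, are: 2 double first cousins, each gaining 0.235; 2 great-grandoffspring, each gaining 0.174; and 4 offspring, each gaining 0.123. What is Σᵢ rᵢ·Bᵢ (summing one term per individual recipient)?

r to a double first cousin = 0.25 (double first cousins share both grandparent pairs — four paths of length 4: r = 4·(1/2)^4 = 1/4).
r to a great-grandoffspring = 1/8 (three parent–offspring links: r = (1/2)^3 = 1/8).
r to an offspring = 1/2 (one parent–offspring link: r = (1/2)^1 = 1/2).
Summing one r·B term per recipient: 2·0.25·0.235 + 2·0.125·0.174 + 4·0.5·0.123 = 0.407.

0.407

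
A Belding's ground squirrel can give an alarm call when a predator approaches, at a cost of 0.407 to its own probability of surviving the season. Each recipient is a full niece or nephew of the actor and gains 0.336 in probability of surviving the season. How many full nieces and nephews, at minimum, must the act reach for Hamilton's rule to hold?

5

r to a full niece or nephew = 0.25 (full aunt/uncle↔niece/nephew: two paths of length 3 through the shared grandparent pair: r = 2·(1/2)^3 = 1/4).
Hamilton's rule: n·r·B > C  ⇒  n > C/(r·B) = 0.407/(0.25·0.336) = 4.845.
The smallest integer exceeding 4.845 is 5.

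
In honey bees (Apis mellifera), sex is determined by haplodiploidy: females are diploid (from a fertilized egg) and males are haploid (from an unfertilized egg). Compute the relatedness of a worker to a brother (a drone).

0.25

Her haploid brother carries none of their father's genes and a random half of their mother's genome; that half matches the maternal half of her own genome with probability 1/2: r = 1/2 · 1/2 = 1/4.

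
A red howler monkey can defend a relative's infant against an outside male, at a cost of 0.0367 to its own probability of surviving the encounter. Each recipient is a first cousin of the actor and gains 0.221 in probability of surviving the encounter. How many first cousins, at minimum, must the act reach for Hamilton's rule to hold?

r to a first cousin = 0.125 (first cousins share one grandparent pair — two paths of length 4: r = 2·(1/2)^4 = 1/8).
Hamilton's rule: n·r·B > C  ⇒  n > C/(r·B) = 0.0367/(0.125·0.221) = 1.329.
The smallest integer exceeding 1.329 is 2.

2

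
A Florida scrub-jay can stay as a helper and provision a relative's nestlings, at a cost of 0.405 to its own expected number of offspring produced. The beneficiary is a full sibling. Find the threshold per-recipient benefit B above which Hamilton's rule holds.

r to a full sibling = 0.5 (full sibs share both parents — two paths of length 2: r = 2·(1/2)^2 = 1/2).
Hamilton's rule with n recipients of equal r: n·r·B > C, so B > C/(n·r) = 0.405/(1·0.5) = 0.81.

0.81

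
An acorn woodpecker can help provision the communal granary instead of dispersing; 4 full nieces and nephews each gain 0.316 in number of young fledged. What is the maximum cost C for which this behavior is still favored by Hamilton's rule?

r to a full niece or nephew = 0.25 (full aunt/uncle↔niece/nephew: two paths of length 3 through the shared grandparent pair: r = 2·(1/2)^3 = 1/4).
Hamilton's rule: n·r·B > C, so the trait is favored while C < n·r·B = 4·0.25·0.316 = 0.316.

0.316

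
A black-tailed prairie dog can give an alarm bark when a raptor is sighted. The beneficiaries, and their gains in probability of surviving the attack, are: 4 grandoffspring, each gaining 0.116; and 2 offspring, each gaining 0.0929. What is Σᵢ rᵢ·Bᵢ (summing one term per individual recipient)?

r to a grandoffspring = 0.25 (two parent–offspring links: r = (1/2)^2 = 1/4).
r to an offspring = 0.5 (one parent–offspring link: r = (1/2)^1 = 1/2).
Summing one r·B term per recipient: 4·0.25·0.116 + 2·0.5·0.0929 = 0.2089.

0.2089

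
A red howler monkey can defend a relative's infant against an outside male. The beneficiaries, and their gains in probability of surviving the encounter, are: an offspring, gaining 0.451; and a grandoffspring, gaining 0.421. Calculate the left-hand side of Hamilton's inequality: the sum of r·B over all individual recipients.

r to an offspring = 1/2 (one parent–offspring link: r = (1/2)^1 = 1/2).
r to a grandoffspring = 0.25 (two parent–offspring links: r = (1/2)^2 = 1/4).
Summing one r·B term per recipient: 1·0.5·0.451 + 1·0.25·0.421 = 0.33075.

0.33075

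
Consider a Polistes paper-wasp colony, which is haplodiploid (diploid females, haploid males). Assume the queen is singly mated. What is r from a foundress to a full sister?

Haplodiploid full sisters inherit their father's entire haploid genome identically (contributing 1/2) and on average half of their mother's contribution (1/2 · 1/2 = 1/4); r = 1/2 + 1/4 = 3/4.

0.75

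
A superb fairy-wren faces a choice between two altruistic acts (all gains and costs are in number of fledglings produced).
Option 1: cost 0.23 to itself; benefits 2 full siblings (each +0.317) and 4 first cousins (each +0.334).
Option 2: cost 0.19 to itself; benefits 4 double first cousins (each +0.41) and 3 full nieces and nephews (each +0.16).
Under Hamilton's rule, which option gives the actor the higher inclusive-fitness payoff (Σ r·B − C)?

Option 2

Option 1: r to a full sibling = 0.5.
Option 1: r to a first cousin = 0.125.
Option 1: Σ r·B − C = (2·0.5·0.317 + 4·0.125·0.334) − 0.23 = 0.254.
Option 2: r to a double first cousin = 0.25.
Option 2: r to a full niece or nephew = 0.25.
Option 2: Σ r·B − C = (4·0.25·0.41 + 3·0.25·0.16) − 0.19 = 0.34.
Option 2 has the higher net inclusive-fitness payoff.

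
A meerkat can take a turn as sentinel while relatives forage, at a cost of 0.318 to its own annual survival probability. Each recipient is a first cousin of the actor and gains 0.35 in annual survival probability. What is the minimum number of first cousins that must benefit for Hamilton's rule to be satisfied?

r to a first cousin = 1/8 (first cousins share one grandparent pair — two paths of length 4: r = 2·(1/2)^4 = 1/8).
Hamilton's rule: n·r·B > C  ⇒  n > C/(r·B) = 0.318/(0.125·0.35) = 7.269.
The smallest integer exceeding 7.269 is 8.

8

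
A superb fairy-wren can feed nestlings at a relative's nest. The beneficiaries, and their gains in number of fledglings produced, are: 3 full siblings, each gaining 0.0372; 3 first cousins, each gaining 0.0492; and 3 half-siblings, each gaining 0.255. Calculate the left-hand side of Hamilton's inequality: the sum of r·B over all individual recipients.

0.2655

r to a full sibling = 1/2 (full sibs share both parents — two paths of length 2: r = 2·(1/2)^2 = 1/2).
r to a first cousin = 0.125 (first cousins share one grandparent pair — two paths of length 4: r = 2·(1/2)^4 = 1/8).
r to a half-sibling = 0.25 (half-sibs share one parent — one path of length 2: r = (1/2)^2 = 1/4).
Summing one r·B term per recipient: 3·0.5·0.0372 + 3·0.125·0.0492 + 3·0.25·0.255 = 0.2655.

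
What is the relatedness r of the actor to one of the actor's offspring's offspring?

Each parent–offspring link contributes a factor of 1/2, and independent paths through distinct common ancestors add.
Two parent–offspring links: r = (1/2)^2 = 1/4.

0.25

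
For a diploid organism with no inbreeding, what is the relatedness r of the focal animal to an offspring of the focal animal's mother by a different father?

0.25

Each parent–offspring link contributes a factor of 1/2, and independent paths through distinct common ancestors add.
Half-sibs share one parent — one path of length 2: r = (1/2)^2 = 1/4.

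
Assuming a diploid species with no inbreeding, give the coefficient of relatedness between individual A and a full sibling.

Each parent–offspring link contributes a factor of 1/2, and independent paths through distinct common ancestors add.
Full sibs share both parents — two paths of length 2: r = 2·(1/2)^2 = 1/2.

0.5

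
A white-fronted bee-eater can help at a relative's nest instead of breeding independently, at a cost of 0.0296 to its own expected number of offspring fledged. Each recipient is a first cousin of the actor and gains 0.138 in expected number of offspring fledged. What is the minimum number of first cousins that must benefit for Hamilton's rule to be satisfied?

2

r to a first cousin = 1/8 (first cousins share one grandparent pair — two paths of length 4: r = 2·(1/2)^4 = 1/8).
Hamilton's rule: n·r·B > C  ⇒  n > C/(r·B) = 0.0296/(0.125·0.138) = 1.716.
The smallest integer exceeding 1.716 is 2.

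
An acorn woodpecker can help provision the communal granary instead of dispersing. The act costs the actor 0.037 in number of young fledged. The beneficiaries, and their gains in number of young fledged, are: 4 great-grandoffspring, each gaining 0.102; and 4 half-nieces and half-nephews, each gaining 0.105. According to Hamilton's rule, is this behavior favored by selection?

Hamilton's rule: the trait is favored when the sum of r·B over every recipient exceeds the actor's cost C.
r to a great-grandoffspring = 0.125 (three parent–offspring links: r = (1/2)^3 = 1/8).
r to a half-niece or half-nephew = 1/8 (half-aunt/uncle↔niece/nephew: one path of length 3: r = (1/2)^3 = 1/8).
Summing one r·B term per recipient: 4·0.125·0.102 + 4·0.125·0.105 = 0.1035.
0.1035 > 0.037: the indirect benefit exceeds the cost.

Yes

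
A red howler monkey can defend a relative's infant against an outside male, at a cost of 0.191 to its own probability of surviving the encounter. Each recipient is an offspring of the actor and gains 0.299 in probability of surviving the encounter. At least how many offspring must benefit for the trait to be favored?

2

r to an offspring = 0.5 (one parent–offspring link: r = (1/2)^1 = 1/2).
Hamilton's rule: n·r·B > C  ⇒  n > C/(r·B) = 0.191/(0.5·0.299) = 1.278.
The smallest integer exceeding 1.278 is 2.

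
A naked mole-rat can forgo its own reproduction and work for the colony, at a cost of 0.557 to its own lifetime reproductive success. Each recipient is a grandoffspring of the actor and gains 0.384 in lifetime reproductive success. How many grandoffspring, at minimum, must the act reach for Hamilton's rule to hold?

r to a grandoffspring = 1/4 (two parent–offspring links: r = (1/2)^2 = 1/4).
Hamilton's rule: n·r·B > C  ⇒  n > C/(r·B) = 0.557/(0.25·0.384) = 5.802.
The smallest integer exceeding 5.802 is 6.

6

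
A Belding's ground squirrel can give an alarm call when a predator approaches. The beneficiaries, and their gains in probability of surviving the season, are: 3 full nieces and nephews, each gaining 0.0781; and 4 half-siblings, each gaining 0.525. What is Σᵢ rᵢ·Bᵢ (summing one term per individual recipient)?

r to a full niece or nephew = 1/4 (full aunt/uncle↔niece/nephew: two paths of length 3 through the shared grandparent pair: r = 2·(1/2)^3 = 1/4).
r to a half-sibling = 0.25 (half-sibs share one parent — one path of length 2: r = (1/2)^2 = 1/4).
Summing one r·B term per recipient: 3·0.25·0.0781 + 4·0.25·0.525 = 0.583575.

0.583575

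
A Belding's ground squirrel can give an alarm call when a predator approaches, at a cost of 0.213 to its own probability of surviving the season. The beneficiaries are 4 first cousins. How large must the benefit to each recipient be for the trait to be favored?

r to a first cousin = 1/8 (first cousins share one grandparent pair — two paths of length 4: r = 2·(1/2)^4 = 1/8).
Hamilton's rule with n recipients of equal r: n·r·B > C, so B > C/(n·r) = 0.213/(4·0.125) = 0.426.

0.426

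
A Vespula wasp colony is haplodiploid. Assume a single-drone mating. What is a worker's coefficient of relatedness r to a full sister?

0.75

Haplodiploid full sisters inherit their father's entire haploid genome identically (contributing 1/2) and on average half of their mother's contribution (1/2 · 1/2 = 1/4); r = 1/2 + 1/4 = 3/4.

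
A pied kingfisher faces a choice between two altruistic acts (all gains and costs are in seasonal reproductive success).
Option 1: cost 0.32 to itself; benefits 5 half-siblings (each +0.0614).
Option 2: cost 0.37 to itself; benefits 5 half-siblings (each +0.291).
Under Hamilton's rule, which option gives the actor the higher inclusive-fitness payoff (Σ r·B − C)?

Option 2

Option 1: r to a half-sibling = 0.25.
Option 1: Σ r·B − C = (5·0.25·0.0614) − 0.32 = -0.24325.
Option 2: r to a half-sibling = 0.25.
Option 2: Σ r·B − C = (5·0.25·0.291) − 0.37 = -0.00625.
Option 2 has the higher net inclusive-fitness payoff.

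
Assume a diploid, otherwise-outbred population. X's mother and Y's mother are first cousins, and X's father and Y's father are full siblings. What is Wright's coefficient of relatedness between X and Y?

With two independent routes of shared ancestry, r is the sum of the two contributions.
X and Y are related in two ways: second cousins through their mothers (r = 1/32) and first cousins through their fathers (r = 1/8).
r = 1/32 + 1/8 = 0.15625.

0.15625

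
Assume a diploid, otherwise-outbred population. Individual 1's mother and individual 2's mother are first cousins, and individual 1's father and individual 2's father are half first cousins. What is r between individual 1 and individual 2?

0.046875

With two independent routes of shared ancestry, r is the sum of the two contributions.
Individual 1 and individual 2 are related in two ways: second cousins through their mothers (r = 1/32) and half second cousins through their fathers (r = 1/64).
r = 1/32 + 1/64 = 3/64 = 0.046875.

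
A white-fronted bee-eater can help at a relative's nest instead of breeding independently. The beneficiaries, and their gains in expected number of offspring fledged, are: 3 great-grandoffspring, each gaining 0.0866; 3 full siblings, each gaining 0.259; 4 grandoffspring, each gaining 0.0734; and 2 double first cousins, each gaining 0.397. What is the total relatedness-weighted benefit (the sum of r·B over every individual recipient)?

0.692875

r to a great-grandoffspring = 1/8 (three parent–offspring links: r = (1/2)^3 = 1/8).
r to a full sibling = 1/2 (full sibs share both parents — two paths of length 2: r = 2·(1/2)^2 = 1/2).
r to a grandoffspring = 0.25 (two parent–offspring links: r = (1/2)^2 = 1/4).
r to a double first cousin = 0.25 (double first cousins share both grandparent pairs — four paths of length 4: r = 4·(1/2)^4 = 1/4).
Summing one r·B term per recipient: 3·0.125·0.0866 + 3·0.5·0.259 + 4·0.25·0.0734 + 2·0.25·0.397 = 0.692875.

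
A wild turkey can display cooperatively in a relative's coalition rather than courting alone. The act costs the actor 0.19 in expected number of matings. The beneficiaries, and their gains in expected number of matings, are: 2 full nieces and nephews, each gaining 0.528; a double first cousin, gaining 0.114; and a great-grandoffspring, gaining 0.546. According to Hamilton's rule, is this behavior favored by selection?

Hamilton's rule: the trait is favored when the sum of r·B over every recipient exceeds the actor's cost C.
r to a full niece or nephew = 0.25 (full aunt/uncle↔niece/nephew: two paths of length 3 through the shared grandparent pair: r = 2·(1/2)^3 = 1/4).
r to a double first cousin = 0.25 (double first cousins share both grandparent pairs — four paths of length 4: r = 4·(1/2)^4 = 1/4).
r to a great-grandoffspring = 1/8 (three parent–offspring links: r = (1/2)^3 = 1/8).
Summing one r·B term per recipient: 2·0.25·0.528 + 1·0.25·0.114 + 1·0.125·0.546 = 0.36075.
0.36075 > 0.19: the indirect benefit exceeds the cost.

Yes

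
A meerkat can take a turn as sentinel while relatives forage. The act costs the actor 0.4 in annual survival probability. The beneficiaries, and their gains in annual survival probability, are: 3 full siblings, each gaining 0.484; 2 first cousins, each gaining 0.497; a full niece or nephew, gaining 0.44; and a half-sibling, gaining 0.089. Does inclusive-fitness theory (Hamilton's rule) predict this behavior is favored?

Yes

Hamilton's rule: the trait is favored when the sum of r·B over every recipient exceeds the actor's cost C.
r to a full sibling = 1/2 (full sibs share both parents — two paths of length 2: r = 2·(1/2)^2 = 1/2).
r to a first cousin = 0.125 (first cousins share one grandparent pair — two paths of length 4: r = 2·(1/2)^4 = 1/8).
r to a full niece or nephew = 1/4 (full aunt/uncle↔niece/nephew: two paths of length 3 through the shared grandparent pair: r = 2·(1/2)^3 = 1/4).
r to a half-sibling = 0.25 (half-sibs share one parent — one path of length 2: r = (1/2)^2 = 1/4).
Summing one r·B term per recipient: 3·0.5·0.484 + 2·0.125·0.497 + 1·0.25·0.44 + 1·0.25·0.089 = 0.9825.
0.9825 > 0.4: the indirect benefit exceeds the cost.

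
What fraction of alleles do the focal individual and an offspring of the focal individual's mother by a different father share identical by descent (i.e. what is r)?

Each parent–offspring link contributes a factor of 1/2, and independent paths through distinct common ancestors add.
Half-sibs share one parent — one path of length 2: r = (1/2)^2 = 1/4.

0.25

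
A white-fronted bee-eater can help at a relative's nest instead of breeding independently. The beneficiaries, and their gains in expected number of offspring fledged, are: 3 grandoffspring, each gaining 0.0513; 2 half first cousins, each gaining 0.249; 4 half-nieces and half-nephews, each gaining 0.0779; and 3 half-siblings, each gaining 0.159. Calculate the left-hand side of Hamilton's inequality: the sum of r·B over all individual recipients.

0.2278

r to a grandoffspring = 0.25 (two parent–offspring links: r = (1/2)^2 = 1/4).
r to a half first cousin = 1/16 (half first cousins share one grandparent — one path of length 4: r = (1/2)^4 = 1/16).
r to a half-niece or half-nephew = 1/8 (half-aunt/uncle↔niece/nephew: one path of length 3: r = (1/2)^3 = 1/8).
r to a half-sibling = 0.25 (half-sibs share one parent — one path of length 2: r = (1/2)^2 = 1/4).
Summing one r·B term per recipient: 3·0.25·0.0513 + 2·0.0625·0.249 + 4·0.125·0.0779 + 3·0.25·0.159 = 0.2278.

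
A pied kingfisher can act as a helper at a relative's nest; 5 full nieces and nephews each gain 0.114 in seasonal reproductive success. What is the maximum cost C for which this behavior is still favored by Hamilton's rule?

r to a full niece or nephew = 1/4 (full aunt/uncle↔niece/nephew: two paths of length 3 through the shared grandparent pair: r = 2·(1/2)^3 = 1/4).
Hamilton's rule: n·r·B > C, so the trait is favored while C < n·r·B = 5·0.25·0.114 = 0.1425.

0.1425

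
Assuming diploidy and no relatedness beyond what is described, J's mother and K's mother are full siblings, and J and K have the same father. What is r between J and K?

Independent pedigree routes through distinct common ancestors add.
J and K are related in two ways: first cousins through their mothers (r = 1/8) and half-sibs through their shared father (r = 1/4).
r = 1/8 + 1/4 = 3/8 = 0.375.

0.375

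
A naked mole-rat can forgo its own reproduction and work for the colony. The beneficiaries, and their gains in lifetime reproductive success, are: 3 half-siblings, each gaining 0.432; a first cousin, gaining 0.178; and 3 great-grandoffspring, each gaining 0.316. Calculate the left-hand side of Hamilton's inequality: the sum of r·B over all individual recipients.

0.46475

r to a half-sibling = 1/4 (half-sibs share one parent — one path of length 2: r = (1/2)^2 = 1/4).
r to a first cousin = 1/8 (first cousins share one grandparent pair — two paths of length 4: r = 2·(1/2)^4 = 1/8).
r to a great-grandoffspring = 1/8 (three parent–offspring links: r = (1/2)^3 = 1/8).
Summing one r·B term per recipient: 3·0.25·0.432 + 1·0.125·0.178 + 3·0.125·0.316 = 0.46475.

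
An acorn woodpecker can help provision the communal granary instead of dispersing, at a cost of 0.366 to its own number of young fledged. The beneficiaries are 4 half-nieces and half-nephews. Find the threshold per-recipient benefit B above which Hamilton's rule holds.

0.732

r to a half-niece or half-nephew = 1/8 (half-aunt/uncle↔niece/nephew: one path of length 3: r = (1/2)^3 = 1/8).
Hamilton's rule with n recipients of equal r: n·r·B > C, so B > C/(n·r) = 0.366/(4·0.125) = 0.732.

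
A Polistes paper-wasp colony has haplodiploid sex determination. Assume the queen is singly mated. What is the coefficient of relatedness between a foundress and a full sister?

Haplodiploid full sisters inherit their father's entire haploid genome identically (contributing 1/2) and on average half of their mother's contribution (1/2 · 1/2 = 1/4); r = 1/2 + 1/4 = 3/4.

0.75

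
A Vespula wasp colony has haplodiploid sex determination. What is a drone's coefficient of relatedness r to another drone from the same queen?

0.5

Haploid brothers each carry a random half of the queen's diploid genome, so on average they share half: r = 1/2.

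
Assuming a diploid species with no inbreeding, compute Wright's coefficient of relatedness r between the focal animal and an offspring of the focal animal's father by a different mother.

0.25

Each parent–offspring link contributes a factor of 1/2, and independent paths through distinct common ancestors add.
Half-sibs share one parent — one path of length 2: r = (1/2)^2 = 1/4.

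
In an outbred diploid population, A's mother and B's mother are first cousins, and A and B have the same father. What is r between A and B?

Relatedness sums over independent paths through distinct common ancestors.
A and B are related in two ways: second cousins through their mothers (r = 1/32) and half-sibs through their shared father (r = 1/4).
r = 1/32 + 1/4 = 9/32 = 0.28125.

0.28125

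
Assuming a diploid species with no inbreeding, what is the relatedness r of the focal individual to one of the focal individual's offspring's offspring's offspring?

0.125

Each parent–offspring link contributes a factor of 1/2, and independent paths through distinct common ancestors add.
Three parent–offspring links: r = (1/2)^3 = 1/8.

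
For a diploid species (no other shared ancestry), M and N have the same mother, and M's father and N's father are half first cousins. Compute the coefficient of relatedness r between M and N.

0.265625

Independent pedigree routes through distinct common ancestors add.
M and N are related in two ways: half-sibs through their shared mother (r = 1/4) and half second cousins through their fathers (r = 1/64).
r = 1/4 + 1/64 = 17/64 = 0.265625.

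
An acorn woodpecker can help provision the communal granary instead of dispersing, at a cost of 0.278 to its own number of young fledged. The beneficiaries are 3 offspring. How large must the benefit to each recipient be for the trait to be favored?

r to an offspring = 1/2 (one parent–offspring link: r = (1/2)^1 = 1/2).
Hamilton's rule with n recipients of equal r: n·r·B > C, so B > C/(n·r) = 0.278/(3·0.5) = 0.1853.

0.1853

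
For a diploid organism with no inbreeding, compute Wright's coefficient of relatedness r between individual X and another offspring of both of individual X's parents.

0.5

Each parent–offspring link contributes a factor of 1/2, and independent paths through distinct common ancestors add.
Full sibs share both parents — two paths of length 2: r = 2·(1/2)^2 = 1/2.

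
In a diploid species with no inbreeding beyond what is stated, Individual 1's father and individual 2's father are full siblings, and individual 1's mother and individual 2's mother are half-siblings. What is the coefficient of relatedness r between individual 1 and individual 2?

Independent pedigree routes through distinct common ancestors add.
Individual 1 and individual 2 are related in two ways: first cousins through their fathers (r = 1/8) and half first cousins through their mothers (r = 1/16).
r = 1/8 + 1/16 = 3/16 = 0.1875.

0.1875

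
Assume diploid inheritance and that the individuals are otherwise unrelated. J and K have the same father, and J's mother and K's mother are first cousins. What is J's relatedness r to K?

0.28125

With two independent routes of shared ancestry, r is the sum of the two contributions.
J and K are related in two ways: half-sibs through their shared father (r = 1/4) and second cousins through their mothers (r = 1/32).
r = 1/4 + 1/32 = 9/32 = 0.28125.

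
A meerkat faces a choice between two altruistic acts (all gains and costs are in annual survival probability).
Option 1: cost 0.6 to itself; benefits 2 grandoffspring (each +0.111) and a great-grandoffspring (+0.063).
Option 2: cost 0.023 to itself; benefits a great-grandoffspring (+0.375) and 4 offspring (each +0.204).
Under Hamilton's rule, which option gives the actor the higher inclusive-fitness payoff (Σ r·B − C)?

Option 1: r to a grandoffspring = 0.25.
Option 1: r to a great-grandoffspring = 0.125.
Option 1: Σ r·B − C = (2·0.25·0.111 + 1·0.125·0.063) − 0.6 = -0.536625.
Option 2: r to a great-grandoffspring = 0.125.
Option 2: r to an offspring = 0.5.
Option 2: Σ r·B − C = (1·0.125·0.375 + 4·0.5·0.204) − 0.023 = 0.431875.
Option 2 has the higher net inclusive-fitness payoff.

Option 2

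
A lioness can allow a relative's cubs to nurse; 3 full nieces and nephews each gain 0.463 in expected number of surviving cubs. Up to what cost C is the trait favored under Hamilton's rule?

0.34725

r to a full niece or nephew = 1/4 (full aunt/uncle↔niece/nephew: two paths of length 3 through the shared grandparent pair: r = 2·(1/2)^3 = 1/4).
Hamilton's rule: n·r·B > C, so the trait is favored while C < n·r·B = 3·0.25·0.463 = 0.34725.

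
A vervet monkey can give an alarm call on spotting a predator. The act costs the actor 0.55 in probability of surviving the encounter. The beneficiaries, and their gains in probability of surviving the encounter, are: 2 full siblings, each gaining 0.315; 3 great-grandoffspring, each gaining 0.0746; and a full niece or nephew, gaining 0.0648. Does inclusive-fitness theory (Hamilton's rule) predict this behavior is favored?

No

Hamilton's rule: the trait is favored when the sum of r·B over every recipient exceeds the actor's cost C.
r to a full sibling = 1/2 (full sibs share both parents — two paths of length 2: r = 2·(1/2)^2 = 1/2).
r to a great-grandoffspring = 1/8 (three parent–offspring links: r = (1/2)^3 = 1/8).
r to a full niece or nephew = 0.25 (full aunt/uncle↔niece/nephew: two paths of length 3 through the shared grandparent pair: r = 2·(1/2)^3 = 1/4).
Summing one r·B term per recipient: 2·0.5·0.315 + 3·0.125·0.0746 + 1·0.25·0.0648 = 0.359175.
0.359175 < 0.55: the indirect benefit is less than the cost.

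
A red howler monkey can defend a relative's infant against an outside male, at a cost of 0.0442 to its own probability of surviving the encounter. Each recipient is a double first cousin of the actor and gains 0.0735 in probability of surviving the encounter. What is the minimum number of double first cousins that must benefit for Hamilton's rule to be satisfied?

3

r to a double first cousin = 0.25 (double first cousins share both grandparent pairs — four paths of length 4: r = 4·(1/2)^4 = 1/4).
Hamilton's rule: n·r·B > C  ⇒  n > C/(r·B) = 0.0442/(0.25·0.0735) = 2.405.
The smallest integer exceeding 2.405 is 3.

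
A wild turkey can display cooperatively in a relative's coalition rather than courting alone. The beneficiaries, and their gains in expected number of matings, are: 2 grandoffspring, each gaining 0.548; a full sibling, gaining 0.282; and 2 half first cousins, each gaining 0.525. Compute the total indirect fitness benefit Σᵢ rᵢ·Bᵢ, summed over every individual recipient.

r to a grandoffspring = 1/4 (two parent–offspring links: r = (1/2)^2 = 1/4).
r to a full sibling = 1/2 (full sibs share both parents — two paths of length 2: r = 2·(1/2)^2 = 1/2).
r to a half first cousin = 0.0625 (half first cousins share one grandparent — one path of length 4: r = (1/2)^4 = 1/16).
Summing one r·B term per recipient: 2·0.25·0.548 + 1·0.5·0.282 + 2·0.0625·0.525 = 0.480625.

0.480625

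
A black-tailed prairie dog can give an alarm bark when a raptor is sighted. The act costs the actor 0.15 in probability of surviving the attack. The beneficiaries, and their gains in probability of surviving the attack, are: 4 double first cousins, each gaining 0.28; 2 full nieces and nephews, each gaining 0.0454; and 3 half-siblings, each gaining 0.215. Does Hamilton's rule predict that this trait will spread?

Yes

Hamilton's rule: the trait is favored when the sum of r·B over every recipient exceeds the actor's cost C.
r to a double first cousin = 0.25 (double first cousins share both grandparent pairs — four paths of length 4: r = 4·(1/2)^4 = 1/4).
r to a full niece or nephew = 1/4 (full aunt/uncle↔niece/nephew: two paths of length 3 through the shared grandparent pair: r = 2·(1/2)^3 = 1/4).
r to a half-sibling = 0.25 (half-sibs share one parent — one path of length 2: r = (1/2)^2 = 1/4).
Summing one r·B term per recipient: 4·0.25·0.28 + 2·0.25·0.0454 + 3·0.25·0.215 = 0.46395.
0.46395 > 0.15: the indirect benefit exceeds the cost.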